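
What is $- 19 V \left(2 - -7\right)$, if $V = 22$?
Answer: $-3762$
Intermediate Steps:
$- 19 V \left(2 - -7\right) = \left(-19\right) 22 \left(2 - -7\right) = - 418 \left(2 + 7\right) = \left(-418\right) 9 = -3762$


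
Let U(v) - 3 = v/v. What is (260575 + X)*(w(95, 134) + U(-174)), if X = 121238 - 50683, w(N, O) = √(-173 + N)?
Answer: 1324520 + 331130*I*√78 ≈ 1.3245e+6 + 2.9245e+6*I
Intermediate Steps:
U(v) = 4 (U(v) = 3 + v/v = 3 + 1 = 4)
X = 70555
(260575 + X)*(w(95, 134) + U(-174)) = (260575 + 70555)*(√(-173 + 95) + 4) = 331130*(√(-78) + 4) = 331130*(I*√78 + 4) = 331130*(4 + I*√78) = 1324520 + 331130*I*√78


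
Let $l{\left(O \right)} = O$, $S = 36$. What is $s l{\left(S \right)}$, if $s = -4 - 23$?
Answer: $-972$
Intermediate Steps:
$s = -27$
$s l{\left(S \right)} = \left(-27\right) 36 = -972$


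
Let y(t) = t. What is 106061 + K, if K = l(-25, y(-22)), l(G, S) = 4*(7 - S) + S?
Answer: 106155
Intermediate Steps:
l(G, S) = 28 - 3*S (l(G, S) = (28 - 4*S) + S = 28 - 3*S)
K = 94 (K = 28 - 3*(-22) = 28 + 66 = 94)
106061 + K = 106061 + 94 = 106155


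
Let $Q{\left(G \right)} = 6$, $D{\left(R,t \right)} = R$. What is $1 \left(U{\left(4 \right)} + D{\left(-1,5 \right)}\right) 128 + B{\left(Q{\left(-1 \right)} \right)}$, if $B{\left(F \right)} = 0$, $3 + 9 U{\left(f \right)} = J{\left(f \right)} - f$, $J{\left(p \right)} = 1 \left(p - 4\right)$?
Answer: $- \frac{2048}{9} \approx -227.56$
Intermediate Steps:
$J{\left(p \right)} = -4 + p$ ($J{\left(p \right)} = 1 \left(-4 + p\right) = -4 + p$)
$U{\left(f \right)} = - \frac{7}{9}$ ($U{\left(f \right)} = - \frac{1}{3} + \frac{\left(-4 + f\right) - f}{9} = - \frac{1}{3} + \frac{1}{9} \left(-4\right) = - \frac{1}{3} - \frac{4}{9} = - \frac{7}{9}$)
$1 \left(U{\left(4 \right)} + D{\left(-1,5 \right)}\right) 128 + B{\left(Q{\left(-1 \right)} \right)} = 1 \left(- \frac{7}{9} - 1\right) 128 + 0 = 1 \left(- \frac{16}{9}\right) 128 + 0 = \left(- \frac{16}{9}\right) 128 + 0 = - \frac{2048}{9} + 0 = - \frac{2048}{9}$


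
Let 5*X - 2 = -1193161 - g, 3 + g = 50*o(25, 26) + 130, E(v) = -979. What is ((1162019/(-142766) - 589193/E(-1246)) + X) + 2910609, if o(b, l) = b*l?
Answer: 169376189574901/63530870 ≈ 2.6660e+6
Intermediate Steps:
g = 32627 (g = -3 + (50*(25*26) + 130) = -3 + (50*650 + 130) = -3 + (32500 + 130) = -3 + 32630 = 32627)
X = -1225786/5 (X = 2/5 + (-1193161 - 1*32627)/5 = 2/5 + (-1193161 - 32627)/5 = 2/5 + (1/5)*(-1225788) = 2/5 - 1225788/5 = -1225786/5 ≈ -2.4516e+5)
((1162019/(-142766) - 589193/E(-1246)) + X) + 2910609 = ((1162019/(-142766) - 589193/(-979)) - 1225786/5) + 2910609 = ((1162019*(-1/142766) - 589193*(-1/979)) - 1225786/5) + 2910609 = ((-1162019/142766 + 53563/89) - 1225786/5) + 2910609 = (7543555567/12706174 - 1225786/5) + 2910609 = -15537332424929/63530870 + 2910609 = 169376189574901/63530870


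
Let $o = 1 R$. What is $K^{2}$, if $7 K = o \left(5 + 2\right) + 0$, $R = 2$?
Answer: $4$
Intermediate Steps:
$o = 2$ ($o = 1 \cdot 2 = 2$)
$K = 2$ ($K = \frac{2 \left(5 + 2\right) + 0}{7} = \frac{2 \cdot 7 + 0}{7} = \frac{14 + 0}{7} = \frac{1}{7} \cdot 14 = 2$)
$K^{2} = 2^{2} = 4$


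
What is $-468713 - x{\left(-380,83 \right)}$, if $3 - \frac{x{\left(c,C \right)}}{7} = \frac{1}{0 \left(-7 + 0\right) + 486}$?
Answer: $- \frac{227804717}{486} \approx -4.6873 \cdot 10^{5}$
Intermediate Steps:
$x{\left(c,C \right)} = \frac{10199}{486}$ ($x{\left(c,C \right)} = 21 - \frac{7}{0 \left(-7 + 0\right) + 486} = 21 - \frac{7}{0 \left(-7\right) + 486} = 21 - \frac{7}{0 + 486} = 21 - \frac{7}{486} = \frac{10199}{486}$)
$-468713 - x{\left(-380,83 \right)} = -468713 - \frac{10199}{486} = - \frac{227804717}{486}$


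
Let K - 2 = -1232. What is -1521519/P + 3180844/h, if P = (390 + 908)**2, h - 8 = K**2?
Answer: 764295106831/637238362508 ≈ 1.1994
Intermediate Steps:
K = -1230 (K = 2 - 1232 = -1230)
h = 1512908 (h = 8 + (-1230)**2 = 8 + 1512900 = 1512908)
P = 1684804 (P = 1298**2 = 1684804)
-1521519/P + 3180844/h = -1521519/1684804 + 3180844/1512908 = -1521519*1/1684804 + 3180844*(1/1512908) = -1521519/1684804 + 795211/378227 = 764295106831/637238362508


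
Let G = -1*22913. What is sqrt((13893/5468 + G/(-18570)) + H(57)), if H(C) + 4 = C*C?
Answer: sqrt(2093535959603553465)/25385190 ≈ 56.998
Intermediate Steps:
H(C) = -4 + C**2 (H(C) = -4 + C*C = -4 + C**2)
G = -22913
sqrt((13893/5468 + G/(-18570)) + H(57)) = sqrt((13893/5468 - 22913/(-18570)) + (-4 + 57**2)) = sqrt((13893*(1/5468) - 22913*(-1/18570)) + (-4 + 3249)) = sqrt((13893/5468 + 22913/18570) + 3245) = sqrt(191640647/50770380 + 3245) = sqrt(164941523747/50770380) = sqrt(2093535959603553465)/25385190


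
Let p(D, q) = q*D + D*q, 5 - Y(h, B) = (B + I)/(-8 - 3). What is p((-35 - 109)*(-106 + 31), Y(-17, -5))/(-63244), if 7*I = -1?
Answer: -1884600/1217447 ≈ -1.5480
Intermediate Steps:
I = -1/7 (I = (1/7)*(-1) = -1/7 ≈ -0.14286)
Y(h, B) = 384/77 + B/11 (Y(h, B) = 5 - (B - 1/7)/(-8 - 3) = 5 - (-1/7 + B)/(-11) = 5 - (-1/7 + B)*(-1)/11 = 5 - (1/77 - B/11) = 5 + (-1/77 + B/11) = 384/77 + B/11)
p(D, q) = 2*D*q (p(D, q) = D*q + D*q = 2*D*q)
p((-35 - 109)*(-106 + 31), Y(-17, -5))/(-63244) = (2*((-35 - 109)*(-106 + 31))*(384/77 + (1/11)*(-5)))/(-63244) = (2*(-144*(-75))*(384/77 - 5/11))*(-1/63244) = (2*10800*(349/77))*(-1/63244) = (7538400/77)*(-1/63244) = -1884600/1217447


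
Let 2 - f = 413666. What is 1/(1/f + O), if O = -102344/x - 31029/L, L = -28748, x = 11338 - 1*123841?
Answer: 37163530601056/73919838783547 ≈ 0.50275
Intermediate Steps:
f = -413664 (f = 2 - 1*413666 = 2 - 413666 = -413664)
x = -112503 (x = 11338 - 123841 = -112503)
O = 6433040899/3234236244 (O = -102344/(-112503) - 31029/(-28748) = -102344*(-1/112503) - 31029*(-1/28748) = 102344/112503 + 31029/28748 = 6433040899/3234236244 ≈ 1.9890)
1/(1/f + O) = 1/(1/(-413664) + 6433040899/3234236244) = 1/(-1/413664 + 6433040899/3234236244) = 1/(73919838783547/37163530601056) = 37163530601056/73919838783547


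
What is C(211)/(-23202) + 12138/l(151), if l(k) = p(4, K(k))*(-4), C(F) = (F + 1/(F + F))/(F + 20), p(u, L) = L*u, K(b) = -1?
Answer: 1143893842481/1507851576 ≈ 758.63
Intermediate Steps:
C(F) = (F + 1/(2*F))/(20 + F)
l(k) = 16 (l(k) = -1*4*(-4) = -4*(-4) = 16)
C(211)/(-23202) + 12138/l(151) = ((½ + 211²)/(211*(20 + 211)))/(-23202) + 12138/16 = ((1/211)*(½ + 44521)/231)*(-1/23202) + 12138*(1/16) = ((1/211)*(1/231)*(89043/2))*(-1/23202) + 6069/8 = (29681/32494)*(-1/23202) + 6069/8 = -29681/753925788 + 6069/8 = 1143893842481/1507851576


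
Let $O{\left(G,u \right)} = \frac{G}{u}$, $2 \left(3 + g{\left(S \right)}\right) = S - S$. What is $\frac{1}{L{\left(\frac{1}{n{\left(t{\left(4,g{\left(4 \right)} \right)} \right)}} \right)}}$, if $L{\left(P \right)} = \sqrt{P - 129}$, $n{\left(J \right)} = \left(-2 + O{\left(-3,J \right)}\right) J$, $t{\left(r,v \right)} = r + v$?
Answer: $- \frac{i \sqrt{3230}}{646} \approx - 0.087977 i$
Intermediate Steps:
$g{\left(S \right)} = -3$ ($g{\left(S \right)} = -3 + \frac{S - S}{2} = -3 + \frac{1}{2} \cdot 0 = -3 + 0 = -3$)
$n{\left(J \right)} = J \left(-2 - \frac{3}{J}\right)$ ($n{\left(J \right)} = \left(-2 - \frac{3}{J}\right) J = J \left(-2 - \frac{3}{J}\right)$)
$L{\left(P \right)} = \sqrt{-129 + P}$
$\frac{1}{L{\left(\frac{1}{n{\left(t{\left(4,g{\left(4 \right)} \right)} \right)}} \right)}} = \frac{1}{\sqrt{-129 + \frac{1}{-3 - 2 \left(4 - 3\right)}}} = \frac{1}{\sqrt{-129 + \frac{1}{-3 - 2}}} = \frac{1}{\sqrt{-129 + \frac{1}{-5}}} = \frac{1}{\sqrt{-129 - \frac{1}{5}}} = \frac{1}{\sqrt{- \frac{646}{5}}} = \frac{1}{\frac{1}{5} i \sqrt{3230}} = - \frac{i \sqrt{3230}}{646}$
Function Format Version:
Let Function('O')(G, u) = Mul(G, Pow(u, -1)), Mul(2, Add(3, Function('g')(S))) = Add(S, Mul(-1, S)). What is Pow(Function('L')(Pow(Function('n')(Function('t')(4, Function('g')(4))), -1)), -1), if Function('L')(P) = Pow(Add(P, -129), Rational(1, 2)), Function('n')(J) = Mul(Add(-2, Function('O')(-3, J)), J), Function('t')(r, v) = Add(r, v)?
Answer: Mul(Rational(-1, 646), I, Pow(3230, Rational(1, 2))) ≈ Mul(-0.087977, I)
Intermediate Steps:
Function('g')(S) = -3 (Function('g')(S) = Add(-3, Mul(Rational(1, 2), Add(S, Mul(-1, S)))) = Add(-3, Mul(Rational(1, 2), 0)) = Add(-3, 0) = -3)
Function('n')(J) = Mul(J, Add(-2, Mul(-3, Pow(J, -1)))) (Function('n')(J) = Mul(Add(-2, Mul(-3, Pow(J, -1))), J) = Mul(J, Add(-2, Mul(-3, Pow(J, -1)))))
Function('L')(P) = Pow(Add(-129, P), Rational(1, 2))
Pow(Function('L')(Pow(Function('n')(Function('t')(4, Function('g')(4))), -1)), -1) = Pow(Pow(Add(-129, Pow(Add(-3, Mul(-2, Add(4, -3))), -1)), Rational(1, 2)), -1) = Pow(Pow(Add(-129, Pow(Add(-3, Mul(-2, 1)), -1)), Rational(1, 2)), -1) = Pow(Pow(Add(-129, Pow(Add(-3, -2), -1)), Rational(1, 2)), -1) = Pow(Pow(Add(-129, Pow(-5, -1)), Rational(1, 2)), -1) = Pow(Pow(Add(-129, Rational(-1, 5)), Rational(1, 2)), -1) = Pow(Pow(Rational(-646, 5), Rational(1, 2)), -1) = Pow(Mul(Rational(1, 5), I, Pow(3230, Rational(1, 2))), -1) = Mul(Rational(-1, 646), I, Pow(3230, Rational(1, 2)))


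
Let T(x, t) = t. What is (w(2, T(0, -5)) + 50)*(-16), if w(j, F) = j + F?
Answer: -752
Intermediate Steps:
w(j, F) = F + j
(w(2, T(0, -5)) + 50)*(-16) = ((-5 + 2) + 50)*(-16) = (-3 + 50)*(-16) = 47*(-16) = -752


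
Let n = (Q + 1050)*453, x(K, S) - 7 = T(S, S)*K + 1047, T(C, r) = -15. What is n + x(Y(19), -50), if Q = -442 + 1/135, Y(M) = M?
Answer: 12428836/45 ≈ 2.7620e+5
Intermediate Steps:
x(K, S) = 1054 - 15*K (x(K, S) = 7 + (-15*K + 1047) = 7 + (1047 - 15*K) = 1054 - 15*K)
Q = -59669/135 (Q = -442 + 1/135 = -59669/135 ≈ -441.99)
n = 12394231/45 (n = (-59669/135 + 1050)*453 = (82081/135)*453 = 12394231/45 ≈ 2.7543e+5)
n + x(Y(19), -50) = 12394231/45 + (1054 - 15*19) = 12394231/45 + (1054 - 285) = 12394231/45 + 769 = 12428836/45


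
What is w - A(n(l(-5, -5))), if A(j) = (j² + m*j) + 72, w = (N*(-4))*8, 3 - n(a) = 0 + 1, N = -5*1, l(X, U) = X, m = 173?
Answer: -262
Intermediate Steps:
N = -5
n(a) = 2 (n(a) = 3 - (0 + 1) = 3 - 1*1 = 3 - 1 = 2)
w = 160 (w = -5*(-4)*8 = 20*8 = 160)
A(j) = 72 + j² + 173*j (A(j) = (j² + 173*j) + 72 = 72 + j² + 173*j)
w - A(n(l(-5, -5))) = 160 - (72 + 2² + 173*2) = 160 - (72 + 4 + 346) = 160 - 1*422 = 160 - 422 = -262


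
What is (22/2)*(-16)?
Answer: -176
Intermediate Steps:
(22/2)*(-16) = ((½)*22)*(-16) = 11*(-16) = -176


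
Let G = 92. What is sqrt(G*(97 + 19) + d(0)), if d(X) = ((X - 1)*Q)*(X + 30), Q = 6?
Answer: 2*sqrt(2623) ≈ 102.43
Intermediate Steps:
d(X) = (-6 + 6*X)*(30 + X) (d(X) = ((X - 1)*6)*(X + 30) = ((-1 + X)*6)*(30 + X) = (-6 + 6*X)*(30 + X))
sqrt(G*(97 + 19) + d(0)) = sqrt(92*(97 + 19) + (-180 + 6*0**2 + 174*0)) = sqrt(92*116 + (-180 + 6*0 + 0)) = sqrt(10672 + (-180 + 0 + 0)) = sqrt(10672 - 180) = sqrt(10492) = 2*sqrt(2623)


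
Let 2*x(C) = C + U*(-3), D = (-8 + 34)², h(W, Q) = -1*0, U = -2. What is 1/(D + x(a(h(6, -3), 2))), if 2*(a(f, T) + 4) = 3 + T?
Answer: 4/2713 ≈ 0.0014744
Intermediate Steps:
h(W, Q) = 0
a(f, T) = -5/2 + T/2 (a(f, T) = -4 + (3 + T)/2 = -4 + (3/2 + T/2) = -5/2 + T/2)
D = 676 (D = 26² = 676)
x(C) = 3 + C/2 (x(C) = (C - 2*(-3))/2 = (C + 6)/2 = (6 + C)/2 = 3 + C/2)
1/(D + x(a(h(6, -3), 2))) = 1/(676 + (3 + (-5/2 + (½)*2)/2)) = 1/(676 + (3 + (-5/2 + 1)/2)) = 1/(676 + (3 + (½)*(-3/2))) = 1/(676 + (3 - ¾)) = 1/(676 + 9/4) = 1/(2713/4) = 4/2713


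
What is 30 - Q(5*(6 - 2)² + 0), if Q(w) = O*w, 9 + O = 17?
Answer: -610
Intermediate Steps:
O = 8 (O = -9 + 17 = 8)
Q(w) = 8*w
30 - Q(5*(6 - 2)² + 0) = 30 - 8*(5*(6 - 2)² + 0) = 30 - 8*(5*4² + 0) = 30 - 8*(5*16 + 0) = 30 - 8*(80 + 0) = 30 - 8*80 = 30 - 1*640 = 30 - 640 = -610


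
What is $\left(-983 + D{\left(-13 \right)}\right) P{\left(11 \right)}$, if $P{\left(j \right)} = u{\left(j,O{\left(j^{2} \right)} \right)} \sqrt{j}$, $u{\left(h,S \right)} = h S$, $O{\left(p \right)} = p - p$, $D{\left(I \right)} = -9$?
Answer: $0$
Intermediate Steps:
$O{\left(p \right)} = 0$
$u{\left(h,S \right)} = S h$
$P{\left(j \right)} = 0$ ($P{\left(j \right)} = 0 j \sqrt{j} = 0 \sqrt{j} = 0$)
$\left(-983 + D{\left(-13 \right)}\right) P{\left(11 \right)} = \left(-983 - 9\right) 0 = \left(-992\right) 0 = 0$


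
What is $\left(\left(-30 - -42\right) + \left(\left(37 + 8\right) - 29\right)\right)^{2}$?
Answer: $784$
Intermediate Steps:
$\left(\left(-30 - -42\right) + \left(\left(37 + 8\right) - 29\right)\right)^{2} = \left(\left(-30 + 42\right) + \left(45 - 29\right)\right)^{2} = \left(12 + 16\right)^{2} = 28^{2} = 784$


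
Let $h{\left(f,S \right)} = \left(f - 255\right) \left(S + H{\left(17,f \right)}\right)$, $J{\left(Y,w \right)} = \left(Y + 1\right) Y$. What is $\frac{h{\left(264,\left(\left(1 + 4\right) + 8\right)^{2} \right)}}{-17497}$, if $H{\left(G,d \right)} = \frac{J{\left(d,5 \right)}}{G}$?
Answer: $- \frac{655497}{297449} \approx -2.2037$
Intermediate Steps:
$J{\left(Y,w \right)} = Y \left(1 + Y\right)$ ($J{\left(Y,w \right)} = \left(1 + Y\right) Y = Y \left(1 + Y\right)$)
$H{\left(G,d \right)} = \frac{d \left(1 + d\right)}{G}$
$h{\left(f,S \right)} = \left(-255 + f\right) \left(S + \frac{f \left(1 + f\right)}{17}\right)$ ($h{\left(f,S \right)} = \left(f - 255\right) \left(S + \frac{f \left(1 + f\right)}{17}\right) = \left(-255 + f\right) \left(S + f \frac{1}{17} \left(1 + f\right)\right) = \left(-255 + f\right) \left(S + \frac{f \left(1 + f\right)}{17}\right)$)
$\frac{h{\left(264,\left(\left(1 + 4\right) + 8\right)^{2} \right)}}{-17497} = \frac{- 255 \left(\left(1 + 4\right) + 8\right)^{2} - 3960 - \frac{254 \cdot 264^{2}}{17} + \frac{264^{3}}{17} + \left(\left(1 + 4\right) + 8\right)^{2} \cdot 264}{-17497} = \left(- 255 \left(5 + 8\right)^{2} - 3960 - \frac{17702784}{17} + \frac{1}{17} \cdot 18399744 + \left(5 + 8\right)^{2} \cdot 264\right) \left(- \frac{1}{17497}\right) = \left(- 255 \cdot 13^{2} - 3960 - \frac{17702784}{17} + \frac{18399744}{17} + 13^{2} \cdot 264\right) \left(- \frac{1}{17497}\right) = \left(\left(-255\right) 169 - 3960 - \frac{17702784}{17} + \frac{18399744}{17} + 169 \cdot 264\right) \left(- \frac{1}{17497}\right) = \left(-43095 - 3960 - \frac{17702784}{17} + \frac{18399744}{17} + 44616\right) \left(- \frac{1}{17497}\right) = \frac{655497}{17} \left(- \frac{1}{17497}\right) = - \frac{655497}{297449}$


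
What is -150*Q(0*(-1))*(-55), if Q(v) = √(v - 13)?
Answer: 8250*I*√13 ≈ 29746.0*I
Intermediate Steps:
Q(v) = √(-13 + v)
-150*Q(0*(-1))*(-55) = -150*√(-13 + 0*(-1))*(-55) = -150*√(-13 + 0)*(-55) = -150*I*√13*(-55) = 8250*I*√13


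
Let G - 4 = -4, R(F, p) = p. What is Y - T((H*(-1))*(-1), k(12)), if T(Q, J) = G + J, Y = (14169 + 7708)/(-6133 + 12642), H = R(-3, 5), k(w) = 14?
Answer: -69249/6509 ≈ -10.639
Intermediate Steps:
G = 0 (G = 4 - 4 = 0)
H = 5
Y = 21877/6509 ≈ 3.3610
T(Q, J) = J (T(Q, J) = 0 + J = J)
Y - T((H*(-1))*(-1), k(12)) = 21877/6509 - 1*14 = 21877/6509 - 14 = -69249/6509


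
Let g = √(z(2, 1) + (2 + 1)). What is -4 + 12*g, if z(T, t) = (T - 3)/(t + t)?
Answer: -4 + 6*√10 ≈ 14.974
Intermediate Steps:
z(T, t) = (-3 + T)/(2*t) (z(T, t) = (-3 + T)/((2*t)) = (-3 + T)*(1/(2*t)) = (-3 + T)/(2*t))
g = √10/2 (g = √((½)*(-3 + 2)/1 + (2 + 1)) = √((½)*1*(-1) + 3) = √(-½ + 3) = √(5/2) = √10/2 ≈ 1.5811)
-4 + 12*g = -4 + 12*(√10/2) = -4 + 6*√10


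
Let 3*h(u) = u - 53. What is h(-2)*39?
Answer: -715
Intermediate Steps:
h(u) = -53/3 + u/3 (h(u) = (u - 53)/3 = (-53 + u)/3 = -53/3 + u/3)
h(-2)*39 = (-53/3 + (⅓)*(-2))*39 = (-53/3 - ⅔)*39 = -55/3*39 = -715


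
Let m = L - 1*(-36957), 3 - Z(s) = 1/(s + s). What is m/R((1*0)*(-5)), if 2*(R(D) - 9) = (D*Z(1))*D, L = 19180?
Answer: 56137/9 ≈ 6237.4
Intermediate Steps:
Z(s) = 3 - 1/(2*s) (Z(s) = 3 - 1/(s + s) = 3 - 1/(2*s))
R(D) = 9 + 5*D**2/4 (R(D) = 9 + ((D*(3 - 1/2/1))*D)/2 = 9 + ((D*(3 - 1/2*1))*D)/2 = 9 + ((D*(3 - 1/2))*D)/2 = 9 + ((D*(5/2))*D)/2 = 9 + ((5*D/2)*D)/2 = 9 + (5*D**2/2)/2 = 9 + 5*D**2/4)
m = 56137 (m = 19180 - 1*(-36957) = 19180 + 36957 = 56137)
m/R((1*0)*(-5)) = 56137/(9 + 5*((1*0)*(-5))**2/4) = 56137/(9 + 5*(0*(-5))**2/4) = 56137/(9 + (5/4)*0**2) = 56137/(9 + (5/4)*0) = 56137/(9 + 0) = 56137/9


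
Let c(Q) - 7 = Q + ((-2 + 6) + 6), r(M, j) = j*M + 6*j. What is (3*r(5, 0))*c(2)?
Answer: 0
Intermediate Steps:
r(M, j) = 6*j + M*j (r(M, j) = M*j + 6*j = 6*j + M*j)
c(Q) = 17 + Q (c(Q) = 7 + (Q + ((-2 + 6) + 6)) = 7 + (Q + (4 + 6)) = 7 + (Q + 10) = 7 + (10 + Q) = 17 + Q)
(3*r(5, 0))*c(2) = (3*(0*(6 + 5)))*(17 + 2) = (3*(0*11))*19 = (3*0)*19 = 0*19 = 0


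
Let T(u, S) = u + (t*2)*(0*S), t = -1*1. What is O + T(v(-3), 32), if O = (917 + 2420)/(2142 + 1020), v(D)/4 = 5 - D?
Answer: 104521/3162 ≈ 33.055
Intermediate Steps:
t = -1
v(D) = 20 - 4*D (v(D) = 4*(5 - D) = 20 - 4*D)
O = 3337/3162 ≈ 1.0553
T(u, S) = u (T(u, S) = u + (-1*2)*(0*S) = u - 2*0 = u + 0 = u)
O + T(v(-3), 32) = 3337/3162 + (20 - 4*(-3)) = 3337/3162 + (20 + 12) = 3337/3162 + 32 = 104521/3162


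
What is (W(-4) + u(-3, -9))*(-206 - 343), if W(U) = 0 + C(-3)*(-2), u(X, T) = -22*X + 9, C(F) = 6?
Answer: -34587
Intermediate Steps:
u(X, T) = 9 - 22*X
W(U) = -12 (W(U) = 0 + 6*(-2) = 0 - 12 = -12)
(W(-4) + u(-3, -9))*(-206 - 343) = (-12 + (9 - 22*(-3)))*(-206 - 343) = (-12 + (9 + 66))*(-549) = (-12 + 75)*(-549) = 63*(-549) = -34587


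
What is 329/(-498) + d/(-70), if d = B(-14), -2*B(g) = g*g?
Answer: 1841/2490 ≈ 0.73936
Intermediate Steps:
B(g) = -g²/2 (B(g) = -g*g/2 = -g²/2)
d = -98 (d = -½*(-14)² = -½*196 = -98)
329/(-498) + d/(-70) = 329/(-498) - 98/(-70) = 329*(-1/498) - 98*(-1/70) = -329/498 + 7/5 = 1841/2490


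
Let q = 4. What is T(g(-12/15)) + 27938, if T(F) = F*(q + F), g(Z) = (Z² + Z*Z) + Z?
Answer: 17462594/625 ≈ 27940.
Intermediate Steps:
g(Z) = Z + 2*Z² (g(Z) = (Z² + Z²) + Z = 2*Z² + Z = Z + 2*Z²)
T(F) = F*(4 + F)
T(g(-12/15)) + 27938 = ((-12/15)*(1 + 2*(-12/15)))*(4 + (-12/15)*(1 + 2*(-12/15))) + 27938 = ((-12*1/15)*(1 + 2*(-12*1/15)))*(4 + (-12*1/15)*(1 + 2*(-12*1/15))) + 27938 = (-4*(1 + 2*(-⅘))/5)*(4 - 4*(1 + 2*(-⅘))/5) + 27938 = (-4*(1 - 8/5)/5)*(4 - 4*(1 - 8/5)/5) + 27938 = (-⅘*(-⅗))*(4 - ⅘*(-⅗)) + 27938 = 12*(4 + 12/25)/25 + 27938 = (12/25)*(112/25) + 27938 = 1344/625 + 27938 = 17462594/625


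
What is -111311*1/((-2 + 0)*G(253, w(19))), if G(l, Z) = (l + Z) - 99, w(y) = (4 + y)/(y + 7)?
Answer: 1447043/4027 ≈ 359.34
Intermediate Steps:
w(y) = (4 + y)/(7 + y)
G(l, Z) = -99 + Z + l (G(l, Z) = (Z + l) - 99 = -99 + Z + l)
-111311*1/((-2 + 0)*G(253, w(19))) = -111311*1/((-2 + 0)*(-99 + (4 + 19)/(7 + 19) + 253)) = -111311*(-1/(2*(-99 + 23/26 + 253))) = -111311/((-2*4027/26)) = -111311/(-4027/13) = -111311*(-13/4027) = 1447043/4027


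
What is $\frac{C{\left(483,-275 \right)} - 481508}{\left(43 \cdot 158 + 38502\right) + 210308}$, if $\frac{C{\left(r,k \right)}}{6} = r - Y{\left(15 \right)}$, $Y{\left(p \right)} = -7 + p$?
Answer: $- \frac{239329}{127802} \approx -1.8727$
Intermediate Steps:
$C{\left(r,k \right)} = -48 + 6 r$ ($C{\left(r,k \right)} = 6 \left(r - \left(-7 + 15\right)\right) = 6 \left(r - 8\right) = 6 \left(-8 + r\right) = -48 + 6 r$)
$\frac{C{\left(483,-275 \right)} - 481508}{\left(43 \cdot 158 + 38502\right) + 210308} = \frac{\left(-48 + 6 \cdot 483\right) - 481508}{\left(43 \cdot 158 + 38502\right) + 210308} = \frac{\left(-48 + 2898\right) - 481508}{\left(6794 + 38502\right) + 210308} = \frac{2850 - 481508}{45296 + 210308} = - \frac{478658}{255604} = \left(-478658\right) \frac{1}{255604} = - \frac{239329}{127802}$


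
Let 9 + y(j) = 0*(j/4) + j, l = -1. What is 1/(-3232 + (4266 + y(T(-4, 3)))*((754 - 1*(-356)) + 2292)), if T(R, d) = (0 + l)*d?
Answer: 1/14468876 ≈ 6.9114e-8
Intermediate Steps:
T(R, d) = -d (T(R, d) = (0 - 1)*d = -d)
y(j) = -9 + j (y(j) = -9 + (0*(j/4) + j) = -9 + (0 + j) = -9 + j)
1/(-3232 + (4266 + y(T(-4, 3)))*((754 - 1*(-356)) + 2292)) = 1/(-3232 + (4266 + (-9 - 1*3))*((754 - 1*(-356)) + 2292)) = 1/(-3232 + (4266 + (-9 - 3))*((754 + 356) + 2292)) = 1/(-3232 + (4266 - 12)*(1110 + 2292)) = 1/(-3232 + 4254*3402) = 1/(-3232 + 14472108) = 1/14468876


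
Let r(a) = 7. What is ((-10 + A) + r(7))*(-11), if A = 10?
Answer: -77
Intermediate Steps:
((-10 + A) + r(7))*(-11) = ((-10 + 10) + 7)*(-11) = (0 + 7)*(-11) = 7*(-11) = -77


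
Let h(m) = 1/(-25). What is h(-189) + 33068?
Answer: 826699/25 ≈ 33068.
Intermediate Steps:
h(m) = -1/25
h(-189) + 33068 = -1/25 + 33068 = 826699/25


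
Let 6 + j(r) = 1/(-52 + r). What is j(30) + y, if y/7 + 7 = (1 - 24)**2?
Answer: 80255/22 ≈ 3648.0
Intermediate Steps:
j(r) = -6 + 1/(-52 + r)
y = 3654 (y = -49 + 7*(1 - 24)**2 = -49 + 7*(-23)**2 = -49 + 7*529 = -49 + 3703 = 3654)
j(30) + y = (313 - 6*30)/(-52 + 30) + 3654 = (313 - 180)/(-22) + 3654 = -1/22*133 + 3654 = -133/22 + 3654 = 80255/22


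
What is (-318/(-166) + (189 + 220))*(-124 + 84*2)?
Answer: 1500664/83 ≈ 18080.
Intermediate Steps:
(-318/(-166) + (189 + 220))*(-124 + 84*2) = (-318*(-1/166) + 409)*(-124 + 168) = (159/83 + 409)*44 = (34106/83)*44 = 1500664/83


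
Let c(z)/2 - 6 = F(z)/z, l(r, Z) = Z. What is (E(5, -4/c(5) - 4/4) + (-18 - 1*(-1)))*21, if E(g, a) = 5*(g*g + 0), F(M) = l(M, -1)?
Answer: 2268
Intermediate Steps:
F(M) = -1
c(z) = 12 - 2/z (c(z) = 12 + 2*(-1/z) = 12 - 2/z)
E(g, a) = 5*g² (E(g, a) = 5*(g² + 0) = 5*g²)
(E(5, -4/c(5) - 4/4) + (-18 - 1*(-1)))*21 = (5*5² + (-18 - 1*(-1)))*21 = (5*25 + (-18 + 1))*21 = (125 - 17)*21 = 108*21 = 2268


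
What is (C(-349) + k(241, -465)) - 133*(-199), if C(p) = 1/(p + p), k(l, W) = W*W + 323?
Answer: 169624469/698 ≈ 2.4302e+5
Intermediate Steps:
k(l, W) = 323 + W² (k(l, W) = W² + 323 = 323 + W²)
C(p) = 1/(2*p)
(C(-349) + k(241, -465)) - 133*(-199) = ((½)/(-349) + (323 + (-465)²)) - 133*(-199) = ((½)*(-1/349) + (323 + 216225)) + 26467 = (-1/698 + 216548) + 26467 = 151150503/698 + 26467 = 169624469/698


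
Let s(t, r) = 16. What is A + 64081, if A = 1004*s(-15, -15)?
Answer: 80145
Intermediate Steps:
A = 16064 (A = 1004*16 = 16064)
A + 64081 = 16064 + 64081 = 80145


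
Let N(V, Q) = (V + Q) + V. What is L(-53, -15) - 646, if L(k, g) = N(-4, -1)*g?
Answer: -511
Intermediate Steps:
N(V, Q) = Q + 2*V (N(V, Q) = (Q + V) + V = Q + 2*V)
L(k, g) = -9*g (L(k, g) = (-1 + 2*(-4))*g = (-1 - 8)*g = -9*g)
L(-53, -15) - 646 = -9*(-15) - 646 = 135 - 646 = -511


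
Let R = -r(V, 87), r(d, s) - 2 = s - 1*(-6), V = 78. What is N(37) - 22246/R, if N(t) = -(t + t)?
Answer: 15216/95 ≈ 160.17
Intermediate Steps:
r(d, s) = 8 + s (r(d, s) = 2 + (s - 1*(-6)) = 2 + (s + 6) = 2 + (6 + s) = 8 + s)
R = -95 (R = -(8 + 87) = -1*95 = -95)
N(t) = -2*t
N(37) - 22246/R = -2*37 - 22246/(-95) = -74 - 22246*(-1)/95 = -74 - 1*(-22246/95) = -74 + 22246/95 = 15216/95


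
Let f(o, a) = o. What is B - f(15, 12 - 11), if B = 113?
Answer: 98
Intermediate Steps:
B - f(15, 12 - 11) = 113 - 1*15 = 113 - 15 = 98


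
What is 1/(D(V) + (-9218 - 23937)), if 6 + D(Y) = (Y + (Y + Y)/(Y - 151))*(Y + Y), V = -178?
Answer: 329/9811367 ≈ 3.3533e-5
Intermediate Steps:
D(Y) = -6 + 2*Y*(Y + 2*Y/(-151 + Y)) (D(Y) = -6 + (Y + (Y + Y)/(Y - 151))*(Y + Y) = -6 + (Y + (2*Y)/(-151 + Y))*(2*Y) = -6 + (Y + 2*Y/(-151 + Y))*(2*Y) = -6 + 2*Y*(Y + 2*Y/(-151 + Y)))
1/(D(V) + (-9218 - 23937)) = 1/(2*(453 + (-178)**3 - 149*(-178)**2 - 3*(-178))/(-151 - 178) + (-9218 - 23937)) = 1/(2*(453 - 5639752 - 149*31684 + 534)/(-329) - 33155) = 1/(2*(-1/329)*(453 - 5639752 - 4720916 + 534) - 33155) = 1/(2*(-1/329)*(-10359681) - 33155) = 1/(20719362/329 - 33155) = 1/(9811367/329) = 329/9811367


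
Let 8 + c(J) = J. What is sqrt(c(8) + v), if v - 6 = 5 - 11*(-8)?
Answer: 3*sqrt(11) ≈ 9.9499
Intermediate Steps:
c(J) = -8 + J
v = 99 (v = 6 + (5 - 11*(-8)) = 6 + (5 + 88) = 6 + 93 = 99)
sqrt(c(8) + v) = sqrt((-8 + 8) + 99) = sqrt(0 + 99) = sqrt(99) = 3*sqrt(11)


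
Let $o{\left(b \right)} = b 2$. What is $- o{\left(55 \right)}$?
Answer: $-110$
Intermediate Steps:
$o{\left(b \right)} = 2 b$
$- o{\left(55 \right)} = - 2 \cdot 55 = \left(-1\right) 110 = -110$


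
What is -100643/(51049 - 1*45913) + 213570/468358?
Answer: -23020029337/1202743344 ≈ -19.140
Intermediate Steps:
-100643/(51049 - 1*45913) + 213570/468358 = -100643/(51049 - 45913) + 213570*(1/468358) = -100643/5136 + 106785/234179 = -23020029337/1202743344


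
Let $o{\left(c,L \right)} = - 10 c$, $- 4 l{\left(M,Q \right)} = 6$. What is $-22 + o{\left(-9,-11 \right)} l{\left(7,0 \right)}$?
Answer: $-157$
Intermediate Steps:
$l{\left(M,Q \right)} = - \frac{3}{2}$ ($l{\left(M,Q \right)} = \left(- \frac{1}{4}\right) 6 = - \frac{3}{2}$)
$-22 + o{\left(-9,-11 \right)} l{\left(7,0 \right)} = -22 + \left(-10\right) \left(-9\right) \left(- \frac{3}{2}\right) = -22 + 90 \left(- \frac{3}{2}\right) = -22 - 135 = -157$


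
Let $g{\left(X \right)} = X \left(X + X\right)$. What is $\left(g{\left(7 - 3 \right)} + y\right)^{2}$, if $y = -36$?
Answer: $16$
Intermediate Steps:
$g{\left(X \right)} = 2 X^{2}$ ($g{\left(X \right)} = X 2 X = 2 X^{2}$)
$\left(g{\left(7 - 3 \right)} + y\right)^{2} = \left(2 \left(7 - 3\right)^{2} - 36\right)^{2} = \left(2 \cdot 4^{2} - 36\right)^{2} = \left(2 \cdot 16 - 36\right)^{2} = \left(32 - 36\right)^{2} = \left(-4\right)^{2} = 16$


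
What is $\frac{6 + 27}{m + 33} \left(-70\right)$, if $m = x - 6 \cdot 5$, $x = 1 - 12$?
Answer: $\frac{1155}{4} \approx 288.75$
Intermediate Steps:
$x = -11$
$m = -41$ ($m = -11 - 6 \cdot 5 = -11 - 30 = -41$)
$\frac{6 + 27}{m + 33} \left(-70\right) = \frac{6 + 27}{-41 + 33} \left(-70\right) = \frac{33}{-8} \left(-70\right) = 33 \left(- \frac{1}{8}\right) \left(-70\right) = \left(- \frac{33}{8}\right) \left(-70\right) = \frac{1155}{4}$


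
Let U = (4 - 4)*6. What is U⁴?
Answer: 0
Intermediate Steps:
U = 0 (U = 0*6 = 0)
U⁴ = 0⁴ = 0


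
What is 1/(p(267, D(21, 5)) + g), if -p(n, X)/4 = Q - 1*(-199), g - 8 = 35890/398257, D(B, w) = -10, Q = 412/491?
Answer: -195544187/154727524902 ≈ -0.0012638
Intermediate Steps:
Q = 412/491 (Q = 412*(1/491) = 412/491 ≈ 0.83910)
g = 3221946/398257 (g = 8 + 35890/398257 = 3221946/398257 ≈ 8.0901)
p(n, X) = -392484/491 (p(n, X) = -4*(412/491 - 1*(-199)) = -4*(412/491 + 199) = -4*98121/491 = -392484/491)
1/(p(267, D(21, 5)) + g) = 1/(-392484/491 + 3221946/398257) = 1/(-154727524902/195544187) = -195544187/154727524902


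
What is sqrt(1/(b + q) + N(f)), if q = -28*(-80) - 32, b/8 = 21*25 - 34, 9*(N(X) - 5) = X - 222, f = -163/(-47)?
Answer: I*sqrt(3608129485714)/432588 ≈ 4.391*I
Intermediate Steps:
f = 163/47 (f = -163*(-1/47) = 163/47 ≈ 3.4681)
N(X) = -59/3 + X/9 (N(X) = 5 + (X - 222)/9 = 5 + (-222 + X)/9 = 5 + (-74/3 + X/9) = -59/3 + X/9)
b = 3928 (b = 8*(21*25 - 34) = 8*(525 - 34) = 8*491 = 3928)
q = 2208 (q = 2240 - 32 = 2208)
sqrt(1/(b + q) + N(f)) = sqrt(1/(3928 + 2208) + (-59/3 + (1/9)*(163/47))) = sqrt(1/6136 + (-59/3 + 163/423)) = sqrt(1/6136 - 8156/423) = sqrt(-50044793/2595528) = I*sqrt(3608129485714)/432588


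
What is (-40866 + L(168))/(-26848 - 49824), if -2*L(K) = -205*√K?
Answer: 20433/38336 - 205*√42/76672 ≈ 0.51567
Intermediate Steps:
L(K) = 205*√K/2 (L(K) = -(-205)*√K/2 = 205*√K/2)
(-40866 + L(168))/(-26848 - 49824) = (-40866 + 205*√168/2)/(-26848 - 49824) = (-40866 + 205*(2*√42)/2)/(-76672) = (-40866 + 205*√42)*(-1/76672) = 20433/38336 - 205*√42/76672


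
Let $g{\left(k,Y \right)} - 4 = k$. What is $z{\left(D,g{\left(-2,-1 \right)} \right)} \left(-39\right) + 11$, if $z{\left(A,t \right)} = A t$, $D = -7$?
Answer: $557$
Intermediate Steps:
$g{\left(k,Y \right)} = 4 + k$
$z{\left(D,g{\left(-2,-1 \right)} \right)} \left(-39\right) + 11 = - 7 \left(4 - 2\right) \left(-39\right) + 11 = \left(-7\right) 2 \left(-39\right) + 11 = \left(-14\right) \left(-39\right) + 11 = 546 + 11 = 557$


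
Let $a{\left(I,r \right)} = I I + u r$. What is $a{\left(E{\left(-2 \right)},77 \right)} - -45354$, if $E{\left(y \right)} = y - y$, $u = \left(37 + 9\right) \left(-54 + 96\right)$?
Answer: $194118$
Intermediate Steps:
$u = 1932$ ($u = 46 \cdot 42 = 1932$)
$E{\left(y \right)} = 0$
$a{\left(I,r \right)} = I^{2} + 1932 r$ ($a{\left(I,r \right)} = I I + 1932 r = I^{2} + 1932 r$)
$a{\left(E{\left(-2 \right)},77 \right)} - -45354 = \left(0^{2} + 1932 \cdot 77\right) - -45354 = \left(0 + 148764\right) + 45354 = 148764 + 45354 = 194118$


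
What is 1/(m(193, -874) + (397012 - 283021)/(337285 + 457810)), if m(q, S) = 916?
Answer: 795095/728421011 ≈ 0.0010915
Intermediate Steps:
1/(m(193, -874) + (397012 - 283021)/(337285 + 457810)) = 1/(916 + (397012 - 283021)/(337285 + 457810)) = 1/(916 + 113991/795095) = 1/(728421011/795095) = 795095/728421011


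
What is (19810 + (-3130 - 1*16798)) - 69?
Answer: -187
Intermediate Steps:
(19810 + (-3130 - 1*16798)) - 69 = (19810 + (-3130 - 16798)) - 69 = (19810 - 19928) - 69 = -118 - 69 = -187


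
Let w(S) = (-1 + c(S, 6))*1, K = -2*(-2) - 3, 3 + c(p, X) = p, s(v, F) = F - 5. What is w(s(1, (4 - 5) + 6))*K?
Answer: -4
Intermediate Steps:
s(v, F) = -5 + F
c(p, X) = -3 + p
K = 1 (K = 4 - 3 = 1)
w(S) = -4 + S (w(S) = (-1 + (-3 + S))*1 = (-4 + S)*1 = -4 + S)
w(s(1, (4 - 5) + 6))*K = (-4 + (-5 + ((4 - 5) + 6)))*1 = (-4 + (-5 + (-1 + 6)))*1 = (-4 + (-5 + 5))*1 = (-4 + 0)*1 = -4*1 = -4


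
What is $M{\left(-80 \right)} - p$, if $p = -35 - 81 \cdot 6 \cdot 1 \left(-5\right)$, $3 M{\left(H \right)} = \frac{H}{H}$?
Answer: $- \frac{7184}{3} \approx -2394.7$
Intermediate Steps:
$M{\left(H \right)} = \frac{1}{3}$ ($M{\left(H \right)} = \frac{H \frac{1}{H}}{3} = \frac{1}{3} \cdot 1 = \frac{1}{3}$)
$p = 2395$ ($p = -35 - 81 \cdot 6 \left(-5\right) = -35 - -2430 = -35 + 2430 = 2395$)
$M{\left(-80 \right)} - p = \frac{1}{3} - 2395 = - \frac{7184}{3}$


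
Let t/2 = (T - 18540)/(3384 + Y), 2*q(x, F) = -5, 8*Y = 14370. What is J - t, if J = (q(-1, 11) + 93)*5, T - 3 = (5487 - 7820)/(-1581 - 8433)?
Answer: 95378810015/207500094 ≈ 459.66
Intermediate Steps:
Y = 7185/4 (Y = (1/8)*14370 = 7185/4 ≈ 1796.3)
q(x, F) = -5/2 (q(x, F) = (1/2)*(-5) = -5/2)
T = 32375/10014 (T = 3 + (5487 - 7820)/(-1581 - 8433) = 3 - 2333/(-10014) = 3 - 2333*(-1/10014) = 3 + 2333/10014 = 32375/10014 ≈ 3.2330)
J = 905/2 (J = (-5/2 + 93)*5 = (181/2)*5 = 905/2 ≈ 452.50)
t = -742508740/103750047 (t = 2*((32375/10014 - 18540)/(3384 + 7185/4)) = 2*(-185627185/(10014*20721/4)) = 2*(-185627185/10014*4/20721) = 2*(-371254370/103750047) = -742508740/103750047 ≈ -7.1567)
J - t = 905/2 - 1*(-742508740/103750047) = 905/2 + 742508740/103750047 = 95378810015/207500094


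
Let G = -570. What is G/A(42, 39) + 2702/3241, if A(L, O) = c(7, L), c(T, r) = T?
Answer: -261208/3241 ≈ -80.595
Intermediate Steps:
A(L, O) = 7
G/A(42, 39) + 2702/3241 = -570/7 + 2702/3241 = -570*⅐ + 2702*(1/3241) = -570/7 + 386/463 = -261208/3241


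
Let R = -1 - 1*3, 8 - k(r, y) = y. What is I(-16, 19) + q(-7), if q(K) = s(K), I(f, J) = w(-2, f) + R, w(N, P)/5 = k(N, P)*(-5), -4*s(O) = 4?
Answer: -605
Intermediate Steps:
s(O) = -1 (s(O) = -¼*4 = -1)
k(r, y) = 8 - y
R = -4 (R = -1 - 3 = -4)
w(N, P) = -200 + 25*P (w(N, P) = 5*((8 - P)*(-5)) = 5*(-40 + 5*P) = -200 + 25*P)
I(f, J) = -204 + 25*f (I(f, J) = (-200 + 25*f) - 4 = -204 + 25*f)
q(K) = -1
I(-16, 19) + q(-7) = (-204 + 25*(-16)) - 1 = (-204 - 400) - 1 = -604 - 1 = -605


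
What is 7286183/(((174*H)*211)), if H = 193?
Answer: 7286183/7085802 ≈ 1.0283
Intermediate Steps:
7286183/(((174*H)*211)) = 7286183/(((174*193)*211)) = 7286183/((33582*211)) = 7286183/7085802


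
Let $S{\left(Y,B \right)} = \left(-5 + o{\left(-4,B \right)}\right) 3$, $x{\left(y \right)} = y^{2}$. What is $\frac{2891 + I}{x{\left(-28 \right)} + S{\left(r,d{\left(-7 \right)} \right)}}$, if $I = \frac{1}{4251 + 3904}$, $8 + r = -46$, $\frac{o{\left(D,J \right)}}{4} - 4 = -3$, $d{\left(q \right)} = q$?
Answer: $\frac{23576106}{6369055} \approx 3.7017$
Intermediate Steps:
$o{\left(D,J \right)} = 4$ ($o{\left(D,J \right)} = 16 + 4 \left(-3\right) = 16 - 12 = 4$)
$r = -54$ ($r = -8 - 46 = -54$)
$I = \frac{1}{8155} \approx 0.00012262$
$S{\left(Y,B \right)} = -3$ ($S{\left(Y,B \right)} = \left(-5 + 4\right) 3 = \left(-1\right) 3 = -3$)
$\frac{2891 + I}{x{\left(-28 \right)} + S{\left(r,d{\left(-7 \right)} \right)}} = \frac{2891 + \frac{1}{8155}}{\left(-28\right)^{2} - 3} = \frac{23576106}{8155 \left(784 - 3\right)} = \frac{23576106}{8155 \cdot 781} = \frac{23576106}{8155} \cdot \frac{1}{781} = \frac{23576106}{6369055}$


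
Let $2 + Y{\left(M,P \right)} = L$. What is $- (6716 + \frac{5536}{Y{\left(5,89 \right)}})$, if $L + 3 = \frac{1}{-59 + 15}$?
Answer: $- \frac{1240652}{221} \approx -5613.8$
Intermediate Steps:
$L = - \frac{133}{44}$ ($L = -3 + \frac{1}{-59 + 15} = -3 + \frac{1}{-44} = -3 - \frac{1}{44} = - \frac{133}{44} \approx -3.0227$)
$Y{\left(M,P \right)} = - \frac{221}{44}$ ($Y{\left(M,P \right)} = -2 - \frac{133}{44} = - \frac{221}{44}$)
$- (6716 + \frac{5536}{Y{\left(5,89 \right)}}) = - (6716 + \frac{5536}{- \frac{221}{44}}) = - (6716 + 5536 \left(- \frac{44}{221}\right)) = - (6716 - \frac{243584}{221}) = \left(-1\right) \frac{1240652}{221} = - \frac{1240652}{221}$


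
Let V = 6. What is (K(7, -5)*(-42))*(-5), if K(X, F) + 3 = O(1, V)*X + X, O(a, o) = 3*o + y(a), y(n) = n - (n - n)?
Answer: 28770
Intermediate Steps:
y(n) = n (y(n) = n - 1*0 = n + 0 = n)
O(a, o) = a + 3*o (O(a, o) = 3*o + a = a + 3*o)
K(X, F) = -3 + 20*X (K(X, F) = -3 + ((1 + 3*6)*X + X) = -3 + ((1 + 18)*X + X) = -3 + (19*X + X) = -3 + 20*X)
(K(7, -5)*(-42))*(-5) = ((-3 + 20*7)*(-42))*(-5) = ((-3 + 140)*(-42))*(-5) = (137*(-42))*(-5) = -5754*(-5) = 28770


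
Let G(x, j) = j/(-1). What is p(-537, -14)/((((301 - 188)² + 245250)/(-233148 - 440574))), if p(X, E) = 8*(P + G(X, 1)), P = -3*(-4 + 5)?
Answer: 21559104/258019 ≈ 83.556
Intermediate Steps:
G(x, j) = -j (G(x, j) = j*(-1) = -j)
P = -3 (P = -3*1 = -3)
p(X, E) = -32 (p(X, E) = 8*(-3 - 1*1) = 8*(-3 - 1) = 8*(-4) = -32)
p(-537, -14)/((((301 - 188)² + 245250)/(-233148 - 440574))) = -32*(-233148 - 440574)/((301 - 188)² + 245250) = -32*(-673722/(113² + 245250)) = -32*(-673722/(12769 + 245250)) = -32/(258019*(-1/673722)) = -32/(-258019/673722) = -32*(-673722/258019) = 21559104/258019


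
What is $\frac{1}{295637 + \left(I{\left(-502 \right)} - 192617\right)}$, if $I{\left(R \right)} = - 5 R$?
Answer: $\frac{1}{105530} \approx 9.476 \cdot 10^{-6}$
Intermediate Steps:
$\frac{1}{295637 + \left(I{\left(-502 \right)} - 192617\right)} = \frac{1}{295637 - 190107} = \frac{1}{105530}$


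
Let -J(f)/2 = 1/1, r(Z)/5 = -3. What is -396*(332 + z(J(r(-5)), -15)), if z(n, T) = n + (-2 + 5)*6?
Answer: -137808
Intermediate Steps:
r(Z) = -15 (r(Z) = 5*(-3) = -15)
J(f) = -2 (J(f) = -2/1 = -2*1 = -2)
z(n, T) = 18 + n (z(n, T) = n + 3*6 = n + 18 = 18 + n)
-396*(332 + z(J(r(-5)), -15)) = -396*(332 + (18 - 2)) = -396*(332 + 16) = -396*348 = -137808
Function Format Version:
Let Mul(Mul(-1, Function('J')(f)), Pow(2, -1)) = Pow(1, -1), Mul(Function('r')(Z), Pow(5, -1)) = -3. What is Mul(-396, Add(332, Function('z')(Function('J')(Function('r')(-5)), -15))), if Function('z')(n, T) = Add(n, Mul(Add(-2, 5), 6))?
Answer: -137808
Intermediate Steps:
Function('r')(Z) = -15 (Function('r')(Z) = Mul(5, -3) = -15)
Function('J')(f) = -2 (Function('J')(f) = Mul(-2, Pow(1, -1)) = Mul(-2, 1) = -2)
Function('z')(n, T) = Add(18, n) (Function('z')(n, T) = Add(n, Mul(3, 6)) = Add(n, 18) = Add(18, n))
Mul(-396, Add(332, Function('z')(Function('J')(Function('r')(-5)), -15))) = Mul(-396, Add(332, Add(18, -2))) = Mul(-396, Add(332, 16)) = Mul(-396, 348) = -137808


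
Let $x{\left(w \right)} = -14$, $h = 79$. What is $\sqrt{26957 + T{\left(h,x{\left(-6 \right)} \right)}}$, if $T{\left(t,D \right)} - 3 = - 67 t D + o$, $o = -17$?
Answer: $\sqrt{101045} \approx 317.88$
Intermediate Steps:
$T{\left(t,D \right)} = -14 - 67 D t$ ($T{\left(t,D \right)} = 3 + \left(- 67 t D - 17\right) = 3 - \left(17 + 67 D t\right) = -14 - 67 D t$)
$\sqrt{26957 + T{\left(h,x{\left(-6 \right)} \right)}} = \sqrt{26957 - \left(14 - 74102\right)} = \sqrt{26957 + \left(-14 + 74102\right)} = \sqrt{26957 + 74088} = \sqrt{101045}$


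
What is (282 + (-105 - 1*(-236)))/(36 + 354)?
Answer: 413/390 ≈ 1.0590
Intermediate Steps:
(282 + (-105 - 1*(-236)))/(36 + 354) = (282 + (-105 + 236))/390 = (282 + 131)*(1/390) = 413*(1/390) = 413/390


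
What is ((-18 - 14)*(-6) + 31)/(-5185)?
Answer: -223/5185 ≈ -0.043009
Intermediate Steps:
((-18 - 14)*(-6) + 31)/(-5185) = (-32*(-6) + 31)*(-1/5185) = (192 + 31)*(-1/5185) = 223*(-1/5185) = -223/5185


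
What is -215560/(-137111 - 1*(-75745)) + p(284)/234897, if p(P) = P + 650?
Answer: 25345856582/7207344651 ≈ 3.5167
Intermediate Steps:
p(P) = 650 + P
-215560/(-137111 - 1*(-75745)) + p(284)/234897 = -215560/(-137111 - 1*(-75745)) + (650 + 284)/234897 = -215560/(-137111 + 75745) + 934*(1/234897) = -215560/(-61366) + 934/234897 = -215560*(-1/61366) + 934/234897 = 107780/30683 + 934/234897 = 25345856582/7207344651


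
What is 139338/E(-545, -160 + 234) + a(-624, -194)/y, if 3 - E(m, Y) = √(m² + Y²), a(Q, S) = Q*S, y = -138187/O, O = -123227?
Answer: 2256163314918843/20900231002 - 69669*√302501/151246 ≈ 1.0770e+5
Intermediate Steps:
y = 138187/123227 (y = -138187/(-123227) = -138187*(-1/123227) = 138187/123227 ≈ 1.1214)
E(m, Y) = 3 - √(Y² + m²) (E(m, Y) = 3 - √(m² + Y²) = 3 - √(Y² + m²))
139338/E(-545, -160 + 234) + a(-624, -194)/y = 139338/(3 - √((-160 + 234)² + (-545)²)) + (-624*(-194))/(138187/123227) = 139338/(3 - √(74² + 297025)) + 121056*(123227/138187) = 139338/(3 - √(5476 + 297025)) + 14917367712/138187 = 139338/(3 - √302501) + 14917367712/138187 = 14917367712/138187 + 139338/(3 - √302501)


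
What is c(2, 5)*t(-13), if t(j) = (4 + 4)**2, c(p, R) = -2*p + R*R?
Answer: 1344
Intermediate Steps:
c(p, R) = R**2 - 2*p (c(p, R) = -2*p + R**2 = R**2 - 2*p)
t(j) = 64 (t(j) = 8**2 = 64)
c(2, 5)*t(-13) = (5**2 - 2*2)*64 = (25 - 4)*64 = 21*64 = 1344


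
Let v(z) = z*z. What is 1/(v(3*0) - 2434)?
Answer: -1/2434 ≈ -0.00041085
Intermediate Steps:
v(z) = z²
1/(v(3*0) - 2434) = 1/((3*0)² - 2434) = 1/(0² - 2434) = 1/(0 - 2434) = 1/(-2434) = -1/2434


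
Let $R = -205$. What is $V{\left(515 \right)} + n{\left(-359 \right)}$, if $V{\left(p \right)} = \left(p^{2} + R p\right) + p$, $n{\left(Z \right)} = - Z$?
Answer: $160524$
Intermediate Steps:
$V{\left(p \right)} = p^{2} - 204 p$ ($V{\left(p \right)} = \left(p^{2} - 205 p\right) + p = p^{2} - 204 p$)
$V{\left(515 \right)} + n{\left(-359 \right)} = 515 \left(-204 + 515\right) - -359 = 515 \cdot 311 + 359 = 160165 + 359 = 160524$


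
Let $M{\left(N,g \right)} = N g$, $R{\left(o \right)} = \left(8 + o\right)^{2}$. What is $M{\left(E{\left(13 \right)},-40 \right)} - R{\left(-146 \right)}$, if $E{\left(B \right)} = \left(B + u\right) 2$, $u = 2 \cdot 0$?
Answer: $-20084$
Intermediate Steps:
$u = 0$
$E{\left(B \right)} = 2 B$ ($E{\left(B \right)} = \left(B + 0\right) 2 = B 2 = 2 B$)
$M{\left(E{\left(13 \right)},-40 \right)} - R{\left(-146 \right)} = 2 \cdot 13 \left(-40\right) - \left(8 - 146\right)^{2} = 26 \left(-40\right) - \left(-138\right)^{2} = -1040 - 19044 = -20084$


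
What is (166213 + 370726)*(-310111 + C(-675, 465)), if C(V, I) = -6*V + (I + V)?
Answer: -164448844469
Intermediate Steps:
C(V, I) = I - 5*V
(166213 + 370726)*(-310111 + C(-675, 465)) = (166213 + 370726)*(-310111 + (465 - 5*(-675))) = 536939*(-310111 + (465 + 3375)) = 536939*(-310111 + 3840) = 536939*(-306271) = -164448844469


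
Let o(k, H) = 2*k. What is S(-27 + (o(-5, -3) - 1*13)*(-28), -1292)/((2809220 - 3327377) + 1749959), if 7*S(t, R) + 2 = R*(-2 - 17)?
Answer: 12273/4311307 ≈ 0.0028467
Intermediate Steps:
S(t, R) = -2/7 - 19*R/7 (S(t, R) = -2/7 + (R*(-2 - 17))/7 = -2/7 + (R*(-19))/7 = -2/7 + (-19*R)/7 = -2/7 - 19*R/7)
S(-27 + (o(-5, -3) - 1*13)*(-28), -1292)/((2809220 - 3327377) + 1749959) = (-2/7 - 19/7*(-1292))/((2809220 - 3327377) + 1749959) = (-2/7 + 24548/7)/(-518157 + 1749959) = (24546/7)/1231802 = (24546/7)*(1/1231802) = 12273/4311307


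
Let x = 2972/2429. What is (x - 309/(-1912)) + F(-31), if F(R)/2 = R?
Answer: -281510351/4644248 ≈ -60.615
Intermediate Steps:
F(R) = 2*R
x = 2972/2429 (x = 2972*(1/2429) = 2972/2429 ≈ 1.2235)
(x - 309/(-1912)) + F(-31) = (2972/2429 - 309/(-1912)) + 2*(-31) = (2972/2429 - 309*(-1/1912)) - 62 = (2972/2429 + 309/1912) - 62 = 6433025/4644248 - 62 = -281510351/4644248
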